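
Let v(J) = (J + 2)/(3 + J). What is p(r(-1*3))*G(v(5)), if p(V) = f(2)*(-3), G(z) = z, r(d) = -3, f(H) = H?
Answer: -21/4 ≈ -5.2500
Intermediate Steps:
v(J) = (2 + J)/(3 + J)
p(V) = -6 (p(V) = 2*(-3) = -6)
p(r(-1*3))*G(v(5)) = -6*(2 + 5)/(3 + 5) = -6*7/8 = -21/4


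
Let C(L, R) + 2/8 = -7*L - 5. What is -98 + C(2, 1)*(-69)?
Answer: 4921/4 ≈ 1230.3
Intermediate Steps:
C(L, R) = -21/4 - 7*L (C(L, R) = -¼ + (-7*L - 5) = -¼ + (-5 - 7*L) = -21/4 - 7*L)
-98 + C(2, 1)*(-69) = -98 + (-21/4 - 7*2)*(-69) = -98 + (-21/4 - 14)*(-69) = -98 - 77/4*(-69) = -98 + 5313/4 = 4921/4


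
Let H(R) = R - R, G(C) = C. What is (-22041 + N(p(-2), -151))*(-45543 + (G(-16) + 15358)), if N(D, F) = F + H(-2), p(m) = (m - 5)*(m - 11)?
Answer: 670220592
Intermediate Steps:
H(R) = 0
p(m) = (-11 + m)*(-5 + m) (p(m) = (-5 + m)*(-11 + m) = (-11 + m)*(-5 + m))
N(D, F) = F (N(D, F) = F + 0 = F)
(-22041 + N(p(-2), -151))*(-45543 + (G(-16) + 15358)) = (-22041 - 151)*(-45543 + (-16 + 15358)) = -22192*(-45543 + 15342) = -22192*(-30201) = 670220592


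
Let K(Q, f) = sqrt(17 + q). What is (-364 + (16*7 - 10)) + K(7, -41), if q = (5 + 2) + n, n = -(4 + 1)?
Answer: -262 + sqrt(19) ≈ -257.64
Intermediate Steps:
n = -5 (n = -1*5 = -5)
q = 2 (q = (5 + 2) - 5 = 7 - 5 = 2)
K(Q, f) = sqrt(19) (K(Q, f) = sqrt(17 + 2) = sqrt(19))
(-364 + (16*7 - 10)) + K(7, -41) = (-364 + (16*7 - 10)) + sqrt(19) = (-364 + (112 - 10)) + sqrt(19) = (-364 + 102) + sqrt(19) = -262 + sqrt(19)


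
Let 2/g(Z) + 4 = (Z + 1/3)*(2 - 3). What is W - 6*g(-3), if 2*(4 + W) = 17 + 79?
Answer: 53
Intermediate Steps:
g(Z) = 2/(-13/3 - Z) (g(Z) = 2/(-4 + (Z + 1/3)*(2 - 3)) = 2/(-4 + (Z + 1/3)*(-1)) = 2/(-4 + (1/3 + Z)*(-1)) = 2/(-4 + (-1/3 - Z)) = 2/(-13/3 - Z))
W = 44 (W = -4 + (17 + 79)/2 = -4 + (1/2)*96 = -4 + 48 = 44)
W - 6*g(-3) = 44 - (-36)/(13 + 3*(-3)) = 44 - (-36)/(13 - 9) = 44 - (-36)/4 = 44 - 6*(-3/2) = 44 + 9 = 53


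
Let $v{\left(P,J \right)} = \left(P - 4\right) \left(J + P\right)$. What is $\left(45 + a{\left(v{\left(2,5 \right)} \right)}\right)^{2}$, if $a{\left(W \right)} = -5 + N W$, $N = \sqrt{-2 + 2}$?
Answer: $1600$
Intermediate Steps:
$v{\left(P,J \right)} = \left(-4 + P\right) \left(J + P\right)$
$N = 0$ ($N = \sqrt{0} = 0$)
$a{\left(W \right)} = -5$ ($a{\left(W \right)} = -5 + 0 W = -5 + 0 = -5$)
$\left(45 + a{\left(v{\left(2,5 \right)} \right)}\right)^{2} = \left(45 - 5\right)^{2} = 40^{2} = 1600$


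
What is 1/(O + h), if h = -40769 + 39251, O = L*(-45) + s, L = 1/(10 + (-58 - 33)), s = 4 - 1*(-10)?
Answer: -9/13531 ≈ -0.00066514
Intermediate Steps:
s = 14 (s = 4 + 10 = 14)
L = -1/81 (L = 1/(10 - 91) = 1/(-81) = -1/81 ≈ -0.012346)
O = 131/9 (O = -1/81*(-45) + 14 = 5/9 + 14 = 131/9 ≈ 14.556)
h = -1518
1/(O + h) = 1/(131/9 - 1518) = 1/(-13531/9) = -9/13531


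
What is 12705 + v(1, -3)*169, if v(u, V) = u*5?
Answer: 13550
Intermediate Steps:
v(u, V) = 5*u
12705 + v(1, -3)*169 = 12705 + (5*1)*169 = 12705 + 5*169 = 12705 + 845 = 13550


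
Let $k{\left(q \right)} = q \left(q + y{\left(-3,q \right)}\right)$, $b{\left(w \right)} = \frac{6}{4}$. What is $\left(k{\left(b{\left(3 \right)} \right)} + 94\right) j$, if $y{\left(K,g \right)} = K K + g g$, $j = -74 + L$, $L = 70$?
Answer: $- \frac{905}{2} \approx -452.5$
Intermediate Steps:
$b{\left(w \right)} = \frac{3}{2}$ ($b{\left(w \right)} = 6 \cdot \frac{1}{4} = \frac{3}{2}$)
$j = -4$ ($j = -74 + 70 = -4$)
$y{\left(K,g \right)} = K^{2} + g^{2}$
$k{\left(q \right)} = q \left(9 + q + q^{2}\right)$ ($k{\left(q \right)} = q \left(q + \left(\left(-3\right)^{2} + q^{2}\right)\right) = q \left(q + \left(9 + q^{2}\right)\right) = q \left(9 + q + q^{2}\right)$)
$\left(k{\left(b{\left(3 \right)} \right)} + 94\right) j = \left(\frac{3 \left(9 + \frac{3}{2} + \left(\frac{3}{2}\right)^{2}\right)}{2} + 94\right) \left(-4\right) = \left(\frac{3 \left(9 + \frac{3}{2} + \frac{9}{4}\right)}{2} + 94\right) \left(-4\right) = \left(\frac{3}{2} \cdot \frac{51}{4} + 94\right) \left(-4\right) = \left(\frac{153}{8} + 94\right) \left(-4\right) = \frac{905}{8} \left(-4\right) = - \frac{905}{2}$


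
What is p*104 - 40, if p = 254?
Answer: 26376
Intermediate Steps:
p*104 - 40 = 254*104 - 40 = 26416 - 40 = 26376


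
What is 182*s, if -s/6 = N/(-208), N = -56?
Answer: -294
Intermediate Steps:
s = -21/13 (s = -(-336)/(-208) = -(-336)*(-1)/208 = -6*7/26 = -21/13 ≈ -1.6154)
182*s = 182*(-21/13) = -294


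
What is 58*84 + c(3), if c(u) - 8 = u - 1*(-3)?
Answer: 4886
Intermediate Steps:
c(u) = 11 + u (c(u) = 8 + (u - 1*(-3)) = 8 + (u + 3) = 8 + (3 + u) = 11 + u)
58*84 + c(3) = 58*84 + (11 + 3) = 4872 + 14 = 4886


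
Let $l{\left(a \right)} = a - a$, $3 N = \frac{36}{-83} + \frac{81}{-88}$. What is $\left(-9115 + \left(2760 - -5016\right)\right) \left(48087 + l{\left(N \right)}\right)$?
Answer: $-64388493$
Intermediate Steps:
$N = - \frac{3297}{7304}$ ($N = \frac{\frac{36}{-83} + \frac{81}{-88}}{3} = \frac{36 \left(- \frac{1}{83}\right) + 81 \left(- \frac{1}{88}\right)}{3} = \frac{- \frac{36}{83} - \frac{81}{88}}{3} = \frac{1}{3} \left(- \frac{9891}{7304}\right) = - \frac{3297}{7304} \approx -0.4514$)
$l{\left(a \right)} = 0$
$\left(-9115 + \left(2760 - -5016\right)\right) \left(48087 + l{\left(N \right)}\right) = \left(-9115 + \left(2760 - -5016\right)\right) \left(48087 + 0\right) = \left(-9115 + \left(2760 + 5016\right)\right) 48087 = \left(-9115 + 7776\right) 48087 = \left(-1339\right) 48087 = -64388493$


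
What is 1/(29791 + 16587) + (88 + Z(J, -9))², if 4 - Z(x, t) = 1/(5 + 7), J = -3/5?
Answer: 28211946173/3339216 ≈ 8448.7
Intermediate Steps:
J = -⅗ (J = -3*⅕ = -⅗ ≈ -0.60000)
Z(x, t) = 47/12 (Z(x, t) = 4 - 1/(5 + 7) = 4 - 1/12 = 47/12)
1/(29791 + 16587) + (88 + Z(J, -9))² = 1/(29791 + 16587) + (88 + 47/12)² = 1/46378 + (1103/12)² = 1/46378 + 1216609/144 = 28211946173/3339216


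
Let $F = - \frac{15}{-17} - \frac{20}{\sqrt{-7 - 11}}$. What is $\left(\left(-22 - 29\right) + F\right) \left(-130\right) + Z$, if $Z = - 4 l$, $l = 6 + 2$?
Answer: $\frac{110216}{17} - \frac{1300 i \sqrt{2}}{3} \approx 6483.3 - 612.83 i$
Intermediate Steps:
$l = 8$
$F = \frac{15}{17} + \frac{10 i \sqrt{2}}{3}$ ($F = \left(-15\right) \left(- \frac{1}{17}\right) - \frac{20}{\sqrt{-18}} = \frac{15}{17} - \frac{20}{3 i \sqrt{2}} = \frac{15}{17} - 20 \left(- \frac{i \sqrt{2}}{6}\right) = \frac{15}{17} + \frac{10 i \sqrt{2}}{3} \approx 0.88235 + 4.714 i$)
$Z = -32$ ($Z = \left(-4\right) 8 = -32$)
$\left(\left(-22 - 29\right) + F\right) \left(-130\right) + Z = \left(\left(-22 - 29\right) + \left(\frac{15}{17} + \frac{10 i \sqrt{2}}{3}\right)\right) \left(-130\right) - 32 = \left(-51 + \left(\frac{15}{17} + \frac{10 i \sqrt{2}}{3}\right)\right) \left(-130\right) - 32 = \left(- \frac{852}{17} + \frac{10 i \sqrt{2}}{3}\right) \left(-130\right) - 32 = \left(\frac{110760}{17} - \frac{1300 i \sqrt{2}}{3}\right) - 32 = \frac{110216}{17} - \frac{1300 i \sqrt{2}}{3}$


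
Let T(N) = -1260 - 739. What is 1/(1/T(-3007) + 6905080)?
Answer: 1999/13803254919 ≈ 1.4482e-7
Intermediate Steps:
T(N) = -1999
1/(1/T(-3007) + 6905080) = 1/(1/(-1999) + 6905080) = 1/(-1/1999 + 6905080) = 1/(13803254919/1999) = 1999/13803254919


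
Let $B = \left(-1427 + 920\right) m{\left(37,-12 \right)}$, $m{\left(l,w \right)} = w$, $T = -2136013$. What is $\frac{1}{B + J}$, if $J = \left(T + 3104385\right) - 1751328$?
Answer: $- \frac{1}{776872} \approx -1.2872 \cdot 10^{-6}$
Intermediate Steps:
$B = 6084$ ($B = \left(-1427 + 920\right) \left(-12\right) = \left(-507\right) \left(-12\right) = 6084$)
$J = -782956$ ($J = \left(-2136013 + 3104385\right) - 1751328 = 968372 - 1751328 = -782956$)
$\frac{1}{B + J} = \frac{1}{6084 - 782956} = \frac{1}{-776872} = - \frac{1}{776872}$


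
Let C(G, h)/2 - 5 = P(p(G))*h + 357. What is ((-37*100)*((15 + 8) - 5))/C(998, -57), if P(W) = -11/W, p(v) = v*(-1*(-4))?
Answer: -132933600/1445731 ≈ -91.949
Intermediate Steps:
p(v) = 4*v (p(v) = v*4 = 4*v)
C(G, h) = 724 - 11*h/(2*G) (C(G, h) = 10 + 2*((-11*1/(4*G))*h + 357) = 10 + 2*((-11/(4*G))*h + 357) = 10 + 2*(-11*h/(4*G) + 357) = 10 + 2*(357 - 11*h/(4*G)) = 10 + (714 - 11*h/(2*G)) = 724 - 11*h/(2*G))
((-37*100)*((15 + 8) - 5))/C(998, -57) = ((-37*100)*((15 + 8) - 5))/(724 - 11/2*(-57)/998) = (-3700*(23 - 5))/(724 - 11/2*(-57)*1/998) = (-3700*18)/(724 + 627/1996) = -66600/1445731/1996 = -66600*1996/1445731 = -132933600/1445731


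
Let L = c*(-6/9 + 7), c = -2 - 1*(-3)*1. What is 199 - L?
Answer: 578/3 ≈ 192.67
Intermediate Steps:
c = 1 (c = -2 + 3*1 = -2 + 3 = 1)
L = 19/3 (L = 1*(-6/9 + 7) = 1*(-6*⅑ + 7) = 1*(-⅔ + 7) = 1*(19/3) = 19/3 ≈ 6.3333)
199 - L = 199 - 1*19/3 = 199 - 19/3 = 578/3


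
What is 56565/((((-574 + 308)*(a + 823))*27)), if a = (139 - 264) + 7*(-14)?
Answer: -419/31920 ≈ -0.013127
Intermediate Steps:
a = -223 (a = -125 - 98 = -223)
56565/((((-574 + 308)*(a + 823))*27)) = 56565/((((-574 + 308)*(-223 + 823))*27)) = 56565/((-266*600*27)) = 56565/((-159600*27)) = 56565/(-4309200) = 56565*(-1/4309200) = -419/31920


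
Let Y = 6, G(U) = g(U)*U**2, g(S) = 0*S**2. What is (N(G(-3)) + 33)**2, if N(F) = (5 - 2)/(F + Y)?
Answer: 4489/4 ≈ 1122.3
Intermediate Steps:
g(S) = 0
G(U) = 0 (G(U) = 0*U**2 = 0)
N(F) = 3/(6 + F) (N(F) = (5 - 2)/(F + 6) = 3/(6 + F))
(N(G(-3)) + 33)**2 = (3/(6 + 0) + 33)**2 = (3/6 + 33)**2 = (3*(1/6) + 33)**2 = (1/2 + 33)**2 = (67/2)**2 = 4489/4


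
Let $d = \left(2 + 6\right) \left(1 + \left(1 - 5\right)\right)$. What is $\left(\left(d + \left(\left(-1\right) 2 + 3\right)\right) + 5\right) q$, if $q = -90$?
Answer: $1620$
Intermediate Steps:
$d = -24$ ($d = 8 \left(1 - 4\right) = 8 \left(-3\right) = -24$)
$\left(\left(d + \left(\left(-1\right) 2 + 3\right)\right) + 5\right) q = \left(\left(-24 + \left(\left(-1\right) 2 + 3\right)\right) + 5\right) \left(-90\right) = \left(\left(-24 + \left(-2 + 3\right)\right) + 5\right) \left(-90\right) = \left(\left(-24 + 1\right) + 5\right) \left(-90\right) = \left(-23 + 5\right) \left(-90\right) = \left(-18\right) \left(-90\right) = 1620$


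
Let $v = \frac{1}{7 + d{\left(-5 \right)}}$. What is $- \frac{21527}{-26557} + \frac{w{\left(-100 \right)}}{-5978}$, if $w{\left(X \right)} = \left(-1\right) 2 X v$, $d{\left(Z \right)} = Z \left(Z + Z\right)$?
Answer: $\frac{3664963871}{4524595761} \approx 0.81001$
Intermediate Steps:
$d{\left(Z \right)} = 2 Z^{2}$ ($d{\left(Z \right)} = Z 2 Z = 2 Z^{2}$)
$v = \frac{1}{57}$ ($v = \frac{1}{7 + 2 \left(-5\right)^{2}} = \frac{1}{7 + 2 \cdot 25} = \frac{1}{7 + 50} = \frac{1}{57} \approx 0.017544$)
$w{\left(X \right)} = - \frac{2 X}{57}$ ($w{\left(X \right)} = \left(-1\right) 2 X \frac{1}{57} = - 2 X \frac{1}{57} = - \frac{2 X}{57}$)
$- \frac{21527}{-26557} + \frac{w{\left(-100 \right)}}{-5978} = - \frac{21527}{-26557} + \frac{\left(- \frac{2}{57}\right) \left(-100\right)}{-5978} = \left(-21527\right) \left(- \frac{1}{26557}\right) + \frac{200}{57} \left(- \frac{1}{5978}\right) = \frac{21527}{26557} - \frac{100}{170373} = \frac{3664963871}{4524595761}$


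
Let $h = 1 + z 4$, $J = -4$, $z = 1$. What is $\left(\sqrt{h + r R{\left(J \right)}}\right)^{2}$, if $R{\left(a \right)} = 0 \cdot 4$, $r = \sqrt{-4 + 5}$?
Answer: $5$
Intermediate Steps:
$r = 1$ ($r = \sqrt{1} = 1$)
$R{\left(a \right)} = 0$
$h = 5$ ($h = 1 + 1 \cdot 4 = 1 + 4 = 5$)
$\left(\sqrt{h + r R{\left(J \right)}}\right)^{2} = \left(\sqrt{5 + 1 \cdot 0}\right)^{2} = \left(\sqrt{5 + 0}\right)^{2} = \left(\sqrt{5}\right)^{2} = 5$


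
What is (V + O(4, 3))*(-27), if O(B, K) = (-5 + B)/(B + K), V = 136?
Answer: -25677/7 ≈ -3668.1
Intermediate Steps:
O(B, K) = (-5 + B)/(B + K)
(V + O(4, 3))*(-27) = (136 + (-5 + 4)/(4 + 3))*(-27) = (136 - 1/7)*(-27) = (136 + (⅐)*(-1))*(-27) = (136 - ⅐)*(-27) = (951/7)*(-27) = -25677/7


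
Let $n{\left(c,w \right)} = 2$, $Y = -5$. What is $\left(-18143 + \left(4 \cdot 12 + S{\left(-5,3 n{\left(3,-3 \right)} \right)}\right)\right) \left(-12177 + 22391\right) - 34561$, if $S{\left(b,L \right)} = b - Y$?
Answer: $-184856891$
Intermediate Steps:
$S{\left(b,L \right)} = 5 + b$ ($S{\left(b,L \right)} = b - -5 = b + 5 = 5 + b$)
$\left(-18143 + \left(4 \cdot 12 + S{\left(-5,3 n{\left(3,-3 \right)} \right)}\right)\right) \left(-12177 + 22391\right) - 34561 = \left(-18143 + \left(4 \cdot 12 + \left(5 - 5\right)\right)\right) \left(-12177 + 22391\right) - 34561 = \left(-18143 + \left(48 + 0\right)\right) 10214 - 34561 = \left(-18143 + 48\right) 10214 - 34561 = \left(-18095\right) 10214 - 34561 = -184822330 - 34561 = -184856891$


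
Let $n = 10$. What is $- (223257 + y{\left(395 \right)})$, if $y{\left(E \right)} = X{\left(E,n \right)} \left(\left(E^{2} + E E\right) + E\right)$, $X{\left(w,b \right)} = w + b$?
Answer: $-126763482$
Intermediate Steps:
$X{\left(w,b \right)} = b + w$
$y{\left(E \right)} = \left(10 + E\right) \left(E + 2 E^{2}\right)$ ($y{\left(E \right)} = \left(10 + E\right) \left(\left(E^{2} + E E\right) + E\right) = \left(10 + E\right) \left(\left(E^{2} + E^{2}\right) + E\right) = \left(10 + E\right) \left(2 E^{2} + E\right) = \left(10 + E\right) \left(E + 2 E^{2}\right)$)
$- (223257 + y{\left(395 \right)}) = - (223257 + 395 \left(1 + 2 \cdot 395\right) \left(10 + 395\right)) = - (223257 + 395 \left(1 + 790\right) 405) = - (223257 + 395 \cdot 791 \cdot 405) = - (223257 + 126540225) = \left(-1\right) 126763482 = -126763482$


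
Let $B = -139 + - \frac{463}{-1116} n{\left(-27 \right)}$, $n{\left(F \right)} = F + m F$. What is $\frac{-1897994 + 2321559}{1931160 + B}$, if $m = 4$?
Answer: $\frac{52522060}{239439659} \approx 0.21935$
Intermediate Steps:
$n{\left(F \right)} = 5 F$ ($n{\left(F \right)} = F + 4 F = 5 F$)
$B = - \frac{24181}{124}$ ($B = -139 + - \frac{463}{-1116} \cdot 5 \left(-27\right) = -139 + \left(-463\right) \left(- \frac{1}{1116}\right) \left(-135\right) = -139 + \frac{463}{1116} \left(-135\right) = -139 - \frac{6945}{124} = - \frac{24181}{124} \approx -195.01$)
$\frac{-1897994 + 2321559}{1931160 + B} = \frac{-1897994 + 2321559}{1931160 - \frac{24181}{124}} = \frac{423565}{\frac{239439659}{124}} = 423565 \cdot \frac{124}{239439659} = \frac{52522060}{239439659}$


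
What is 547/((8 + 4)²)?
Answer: 547/144 ≈ 3.7986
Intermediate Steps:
547/((8 + 4)²) = 547/(12²) = 547/144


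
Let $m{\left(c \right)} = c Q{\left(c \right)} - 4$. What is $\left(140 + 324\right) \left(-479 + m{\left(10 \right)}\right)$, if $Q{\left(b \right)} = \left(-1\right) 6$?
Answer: $-251952$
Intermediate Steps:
$Q{\left(b \right)} = -6$
$m{\left(c \right)} = -4 - 6 c$ ($m{\left(c \right)} = c \left(-6\right) - 4 = - 6 c - 4 = -4 - 6 c$)
$\left(140 + 324\right) \left(-479 + m{\left(10 \right)}\right) = \left(140 + 324\right) \left(-479 - 64\right) = 464 \left(-479 - 64\right) = 464 \left(-543\right) = -251952$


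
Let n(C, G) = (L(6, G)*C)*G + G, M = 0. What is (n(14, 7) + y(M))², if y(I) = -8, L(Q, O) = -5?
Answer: 241081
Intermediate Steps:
n(C, G) = G - 5*C*G (n(C, G) = (-5*C)*G + G = -5*C*G + G = G - 5*C*G)
(n(14, 7) + y(M))² = (7*(1 - 5*14) - 8)² = (7*(1 - 70) - 8)² = (7*(-69) - 8)² = (-483 - 8)² = (-491)² = 241081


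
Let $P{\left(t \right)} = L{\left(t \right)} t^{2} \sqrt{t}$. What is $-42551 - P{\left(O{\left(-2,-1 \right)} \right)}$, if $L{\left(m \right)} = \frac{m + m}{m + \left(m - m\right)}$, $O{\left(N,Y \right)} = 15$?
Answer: $-42551 - 450 \sqrt{15} \approx -44294.0$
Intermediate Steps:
$L{\left(m \right)} = 2$ ($L{\left(m \right)} = \frac{2 m}{m + 0} = \frac{2 m}{m} = 2$)
$P{\left(t \right)} = 2 t^{\frac{5}{2}}$ ($P{\left(t \right)} = 2 t^{2} \sqrt{t} = 2 t^{\frac{5}{2}}$)
$-42551 - P{\left(O{\left(-2,-1 \right)} \right)} = -42551 - 2 \cdot 15^{\frac{5}{2}} = -42551 - 2 \cdot 225 \sqrt{15} = -42551 - 450 \sqrt{15}$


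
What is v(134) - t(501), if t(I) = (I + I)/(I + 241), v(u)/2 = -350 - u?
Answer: -359629/371 ≈ -969.35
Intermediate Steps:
v(u) = -700 - 2*u (v(u) = 2*(-350 - u) = -700 - 2*u)
t(I) = 2*I/(241 + I) (t(I) = (2*I)/(241 + I) = 2*I/(241 + I))
v(134) - t(501) = (-700 - 2*134) - 2*501/(241 + 501) = (-700 - 268) - 2*501/742 = -968 - 2*501/742 = -968 - 1*501/371 = -968 - 501/371 = -359629/371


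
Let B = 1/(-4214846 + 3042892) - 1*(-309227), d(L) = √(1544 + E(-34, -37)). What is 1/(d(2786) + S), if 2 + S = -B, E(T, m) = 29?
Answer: -424718665081460610/131335325923634552629757 - 15108237959276*√13/131335325923634552629757 ≈ -3.2343e-6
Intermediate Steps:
d(L) = 11*√13 (d(L) = √(1544 + 29) = √1573 = 11*√13)
B = 362399819557/1171954 (B = 1/(-1171954) + 309227 = -1/1171954 + 309227 = 362399819557/1171954 ≈ 3.0923e+5)
S = -362402163465/1171954 (S = -2 - 1*362399819557/1171954 = -2 - 362399819557/1171954 = -362402163465/1171954 ≈ -3.0923e+5)
1/(d(2786) + S) = 1/(11*√13 - 362402163465/1171954) = 1/(-362402163465/1171954 + 11*√13)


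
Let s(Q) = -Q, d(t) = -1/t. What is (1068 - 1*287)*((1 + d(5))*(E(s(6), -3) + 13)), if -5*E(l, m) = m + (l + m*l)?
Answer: 174944/25 ≈ 6997.8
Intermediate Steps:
E(l, m) = -l/5 - m/5 - l*m/5 (E(l, m) = -(m + (l + m*l))/5 = -(m + (l + l*m))/5 = -(l + m + l*m)/5 = -l/5 - m/5 - l*m/5)
(1068 - 1*287)*((1 + d(5))*(E(s(6), -3) + 13)) = (1068 - 1*287)*((1 - 1/5)*((-(-1)*6/5 - ⅕*(-3) - ⅕*(-1*6)*(-3)) + 13)) = (1068 - 287)*((1 - 1*⅕)*((-⅕*(-6) + ⅗ - ⅕*(-6)*(-3)) + 13)) = 781*((1 - ⅕)*((6/5 + ⅗ - 18/5) + 13)) = 781*(4*(-9/5 + 13)/5) = 781*((⅘)*(56/5)) = 781*(224/25) = 174944/25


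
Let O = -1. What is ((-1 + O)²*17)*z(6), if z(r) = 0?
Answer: 0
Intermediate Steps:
((-1 + O)²*17)*z(6) = ((-1 - 1)²*17)*0 = ((-2)²*17)*0 = (4*17)*0 = 68*0 = 0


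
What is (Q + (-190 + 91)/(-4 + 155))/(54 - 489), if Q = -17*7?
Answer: 18068/65685 ≈ 0.27507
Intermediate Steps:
Q = -119
(Q + (-190 + 91)/(-4 + 155))/(54 - 489) = (-119 + (-190 + 91)/(-4 + 155))/(54 - 489) = (-119 - 99/151)/(-435) = (-119 - 99*1/151)*(-1/435) = (-119 - 99/151)*(-1/435) = -18068/151*(-1/435) = 18068/65685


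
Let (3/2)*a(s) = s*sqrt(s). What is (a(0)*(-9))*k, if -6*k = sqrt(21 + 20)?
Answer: 0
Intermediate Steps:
k = -sqrt(41)/6 (k = -sqrt(21 + 20)/6 = -sqrt(41)/6 ≈ -1.0672)
a(s) = 2*s**(3/2)/3 (a(s) = 2*(s*sqrt(s))/3 = 2*s**(3/2)/3)
(a(0)*(-9))*k = ((2*0**(3/2)/3)*(-9))*(-sqrt(41)/6) = (((2/3)*0)*(-9))*(-sqrt(41)/6) = (0*(-9))*(-sqrt(41)/6) = 0*(-sqrt(41)/6) = 0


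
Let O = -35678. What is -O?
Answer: 35678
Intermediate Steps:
-O = -1*(-35678) = 35678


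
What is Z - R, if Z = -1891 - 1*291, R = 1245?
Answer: -3427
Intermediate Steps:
Z = -2182 (Z = -1891 - 291 = -2182)
Z - R = -2182 - 1*1245 = -2182 - 1245 = -3427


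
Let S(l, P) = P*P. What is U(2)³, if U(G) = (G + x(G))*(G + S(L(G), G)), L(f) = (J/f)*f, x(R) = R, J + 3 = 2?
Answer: 13824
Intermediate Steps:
J = -1 (J = -3 + 2 = -1)
L(f) = -1 (L(f) = (-1/f)*f = -1)
S(l, P) = P²
U(G) = 2*G*(G + G²) (U(G) = (G + G)*(G + G²) = (2*G)*(G + G²) = 2*G*(G + G²))
U(2)³ = (2*2²*(1 + 2))³ = (2*4*3)³ = 24³ = 13824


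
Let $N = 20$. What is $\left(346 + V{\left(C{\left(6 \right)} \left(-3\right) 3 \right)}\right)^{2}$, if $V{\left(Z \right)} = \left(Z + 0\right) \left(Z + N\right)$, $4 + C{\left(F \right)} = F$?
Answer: $96100$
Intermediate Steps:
$C{\left(F \right)} = -4 + F$
$V{\left(Z \right)} = Z \left(20 + Z\right)$ ($V{\left(Z \right)} = \left(Z + 0\right) \left(Z + 20\right) = Z \left(20 + Z\right)$)
$\left(346 + V{\left(C{\left(6 \right)} \left(-3\right) 3 \right)}\right)^{2} = \left(346 + \left(-4 + 6\right) \left(-3\right) 3 \left(20 + \left(-4 + 6\right) \left(-3\right) 3\right)\right)^{2} = \left(346 + 2 \left(-3\right) 3 \left(20 + 2 \left(-3\right) 3\right)\right)^{2} = \left(346 + \left(-6\right) 3 \left(20 - 18\right)\right)^{2} = \left(346 - 18 \left(20 - 18\right)\right)^{2} = \left(346 - 36\right)^{2} = 310^{2} = 96100$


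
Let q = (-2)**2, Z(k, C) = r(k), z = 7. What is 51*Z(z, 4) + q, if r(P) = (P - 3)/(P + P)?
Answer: 130/7 ≈ 18.571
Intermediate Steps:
r(P) = (-3 + P)/(2*P) (r(P) = (-3 + P)/((2*P)) = (-3 + P)*(1/(2*P)) = (-3 + P)/(2*P))
Z(k, C) = (-3 + k)/(2*k)
q = 4
51*Z(z, 4) + q = 51*((1/2)*(-3 + 7)/7) + 4 = 51*((1/2)*(1/7)*4) + 4 = 51*(2/7) + 4 = 102/7 + 4 = 130/7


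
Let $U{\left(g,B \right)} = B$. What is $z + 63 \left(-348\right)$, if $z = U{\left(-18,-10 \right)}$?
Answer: $-21934$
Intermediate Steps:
$z = -10$
$z + 63 \left(-348\right) = -10 + 63 \left(-348\right) = -10 - 21924 = -21934$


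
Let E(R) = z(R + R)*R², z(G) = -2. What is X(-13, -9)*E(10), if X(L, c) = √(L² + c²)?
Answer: -1000*√10 ≈ -3162.3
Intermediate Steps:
E(R) = -2*R²
X(-13, -9)*E(10) = √((-13)² + (-9)²)*(-2*10²) = √(169 + 81)*(-2*100) = √250*(-200) = (5*√10)*(-200) = -1000*√10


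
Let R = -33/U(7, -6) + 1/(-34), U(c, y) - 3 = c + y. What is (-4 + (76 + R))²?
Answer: 18774889/4624 ≈ 4060.3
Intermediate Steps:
U(c, y) = 3 + c + y (U(c, y) = 3 + (c + y) = 3 + c + y)
R = -563/68 (R = -33/(3 + 7 - 6) + 1/(-34) = -33/4 + 1*(-1/34) = -33*¼ - 1/34 = -33/4 - 1/34 = -563/68 ≈ -8.2794)
(-4 + (76 + R))² = (-4 + (76 - 563/68))² = (-4 + 4605/68)² = (4333/68)² = 18774889/4624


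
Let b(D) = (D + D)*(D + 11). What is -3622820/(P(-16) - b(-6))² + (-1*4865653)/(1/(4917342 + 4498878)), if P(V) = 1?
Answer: -170481555883689680/3721 ≈ -4.5816e+13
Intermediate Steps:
b(D) = 2*D*(11 + D) (b(D) = (2*D)*(11 + D) = 2*D*(11 + D))
-3622820/(P(-16) - b(-6))² + (-1*4865653)/(1/(4917342 + 4498878)) = -3622820/(1 - 2*(-6)*(11 - 6))² + (-1*4865653)/(1/(4917342 + 4498878)) = -3622820/(1 - 2*(-6)*5)² - 4865653/(1/9416220) = -3622820/(1 - 1*(-60))² - 4865653/1/9416220 = -3622820/(1 + 60)² - 4865653*9416220 = -3622820/(61²) - 45816059091660 = -3622820/3721 - 45816059091660 = -170481555883689680/3721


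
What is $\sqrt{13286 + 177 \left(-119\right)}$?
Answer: $i \sqrt{7777} \approx 88.187 i$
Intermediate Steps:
$\sqrt{13286 + 177 \left(-119\right)} = \sqrt{13286 - 21063} = \sqrt{-7777} = i \sqrt{7777}$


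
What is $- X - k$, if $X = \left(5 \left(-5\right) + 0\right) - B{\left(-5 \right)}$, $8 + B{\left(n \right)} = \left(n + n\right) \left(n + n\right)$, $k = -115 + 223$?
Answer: $9$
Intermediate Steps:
$k = 108$
$B{\left(n \right)} = -8 + 4 n^{2}$ ($B{\left(n \right)} = -8 + \left(n + n\right) \left(n + n\right) = -8 + 2 n 2 n = -8 + 4 n^{2}$)
$X = -117$ ($X = \left(5 \left(-5\right) + 0\right) - \left(-8 + 4 \left(-5\right)^{2}\right) = \left(-25 + 0\right) - \left(-8 + 4 \cdot 25\right) = -25 - \left(-8 + 100\right) = -25 - 92 = -117$)
$- X - k = \left(-1\right) \left(-117\right) - 108 = 117 - 108 = 9$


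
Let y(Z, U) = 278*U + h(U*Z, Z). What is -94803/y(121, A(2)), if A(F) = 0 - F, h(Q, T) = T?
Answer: 31601/145 ≈ 217.94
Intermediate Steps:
A(F) = -F
y(Z, U) = Z + 278*U (y(Z, U) = 278*U + Z = Z + 278*U)
-94803/y(121, A(2)) = -94803/(121 + 278*(-1*2)) = -94803/(121 + 278*(-2)) = -94803/(121 - 556) = -94803/(-435) = -94803*(-1/435) = 31601/145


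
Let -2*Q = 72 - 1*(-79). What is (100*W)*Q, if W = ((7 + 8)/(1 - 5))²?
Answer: -849375/8 ≈ -1.0617e+5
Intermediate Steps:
Q = -151/2 (Q = -(72 - 1*(-79))/2 = -(72 + 79)/2 = -½*151 = -151/2 ≈ -75.500)
W = 225/16 (W = (15/(-4))² = (15*(-¼))² = (-15/4)² = 225/16 ≈ 14.063)
(100*W)*Q = (100*(225/16))*(-151/2) = (5625/4)*(-151/2) = -849375/8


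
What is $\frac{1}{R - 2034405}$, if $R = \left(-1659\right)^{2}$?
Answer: $\frac{1}{717876} \approx 1.393 \cdot 10^{-6}$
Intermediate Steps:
$R = 2752281$
$\frac{1}{R - 2034405} = \frac{1}{2752281 - 2034405} = \frac{1}{717876}$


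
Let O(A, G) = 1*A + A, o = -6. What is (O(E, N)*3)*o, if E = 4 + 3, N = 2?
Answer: -252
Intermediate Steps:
E = 7
O(A, G) = 2*A (O(A, G) = A + A = 2*A)
(O(E, N)*3)*o = ((2*7)*3)*(-6) = (14*3)*(-6) = 42*(-6) = -252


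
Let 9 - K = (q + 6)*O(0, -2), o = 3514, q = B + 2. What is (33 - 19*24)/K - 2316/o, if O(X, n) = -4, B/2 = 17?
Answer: -316059/103663 ≈ -3.0489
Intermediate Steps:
B = 34 (B = 2*17 = 34)
q = 36 (q = 34 + 2 = 36)
K = 177 (K = 9 - (36 + 6)*(-4) = 9 - 42*(-4) = 9 - 1*(-168) = 9 + 168 = 177)
(33 - 19*24)/K - 2316/o = (33 - 19*24)/177 - 2316/3514 = (33 - 456)*(1/177) - 2316*1/3514 = -423*1/177 - 1158/1757 = -141/59 - 1158/1757 = -316059/103663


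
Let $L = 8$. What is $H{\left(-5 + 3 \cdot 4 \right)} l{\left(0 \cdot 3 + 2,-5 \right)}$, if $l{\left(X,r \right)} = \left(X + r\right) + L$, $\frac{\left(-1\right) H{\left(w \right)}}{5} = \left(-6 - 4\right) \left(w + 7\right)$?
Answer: $3500$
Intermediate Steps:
$H{\left(w \right)} = 350 + 50 w$ ($H{\left(w \right)} = - 5 \left(-6 - 4\right) \left(w + 7\right) = - 5 \left(- 10 \left(7 + w\right)\right) = - 5 \left(-70 - 10 w\right) = 350 + 50 w$)
$l{\left(X,r \right)} = 8 + X + r$ ($l{\left(X,r \right)} = \left(X + r\right) + 8 = 8 + X + r$)
$H{\left(-5 + 3 \cdot 4 \right)} l{\left(0 \cdot 3 + 2,-5 \right)} = \left(350 + 50 \left(-5 + 3 \cdot 4\right)\right) \left(8 + \left(0 \cdot 3 + 2\right) - 5\right) = \left(350 + 50 \left(-5 + 12\right)\right) \left(8 + \left(0 + 2\right) - 5\right) = \left(350 + 50 \cdot 7\right) \left(8 + 2 - 5\right) = \left(350 + 350\right) 5 = 700 \cdot 5 = 3500$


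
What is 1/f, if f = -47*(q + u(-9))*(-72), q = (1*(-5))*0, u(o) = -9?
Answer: -1/30456 ≈ -3.2834e-5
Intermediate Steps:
q = 0 (q = -5*0 = 0)
f = -30456 (f = -47*(0 - 9)*(-72) = -47*(-9)*(-72) = 423*(-72) = -30456)
1/f = 1/(-30456) = -1/30456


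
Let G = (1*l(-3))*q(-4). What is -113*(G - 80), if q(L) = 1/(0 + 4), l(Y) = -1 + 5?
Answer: 8927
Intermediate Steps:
l(Y) = 4
q(L) = ¼ (q(L) = 1/4 = ¼)
G = 1 (G = (1*4)*(¼) = 4*(¼) = 1)
-113*(G - 80) = -113*(1 - 80) = -113*(-79) = 8927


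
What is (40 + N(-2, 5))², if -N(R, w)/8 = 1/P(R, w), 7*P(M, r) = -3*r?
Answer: 430336/225 ≈ 1912.6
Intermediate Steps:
P(M, r) = -3*r/7 (P(M, r) = (-3*r)/7 = -3*r/7)
N(R, w) = 56/(3*w) (N(R, w) = -8*(-7/(3*w)) = -(-56)/(3*w) = 56/(3*w))
(40 + N(-2, 5))² = (40 + (56/3)/5)² = (40 + (56/3)*(⅕))² = (40 + 56/15)² = (656/15)² = 430336/225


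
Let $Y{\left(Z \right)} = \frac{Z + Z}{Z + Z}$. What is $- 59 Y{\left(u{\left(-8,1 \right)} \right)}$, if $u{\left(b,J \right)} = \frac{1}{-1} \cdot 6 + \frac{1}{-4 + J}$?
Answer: $-59$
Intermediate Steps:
$u{\left(b,J \right)} = -6 + \frac{1}{-4 + J}$ ($u{\left(b,J \right)} = \left(-1\right) 6 + \frac{1}{-4 + J} = -6 + \frac{1}{-4 + J}$)
$Y{\left(Z \right)} = 1$ ($Y{\left(Z \right)} = \frac{2 Z}{2 Z} = 2 Z \frac{1}{2 Z} = 1$)
$- 59 Y{\left(u{\left(-8,1 \right)} \right)} = \left(-59\right) 1 = -59$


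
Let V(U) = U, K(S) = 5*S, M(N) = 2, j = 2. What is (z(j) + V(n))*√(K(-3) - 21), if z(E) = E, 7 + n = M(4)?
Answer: -18*I ≈ -18.0*I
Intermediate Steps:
n = -5 (n = -7 + 2 = -5)
(z(j) + V(n))*√(K(-3) - 21) = (2 - 5)*√(5*(-3) - 21) = -3*√(-15 - 21) = -18*I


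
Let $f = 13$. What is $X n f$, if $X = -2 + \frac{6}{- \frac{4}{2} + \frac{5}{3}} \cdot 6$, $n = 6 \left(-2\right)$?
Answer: $17160$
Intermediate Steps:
$n = -12$
$X = -110$ ($X = -2 + \frac{6}{\left(-4\right) \frac{1}{2} + 5 \cdot \frac{1}{3}} \cdot 6 = -2 + \frac{6}{-2 + \frac{5}{3}} \cdot 6 = -2 + \frac{6}{- \frac{1}{3}} \cdot 6 = -2 + 6 \left(-3\right) 6 = -2 - 108 = -110$)
$X n f = \left(-110\right) \left(-12\right) 13 = 1320 \cdot 13 = 17160$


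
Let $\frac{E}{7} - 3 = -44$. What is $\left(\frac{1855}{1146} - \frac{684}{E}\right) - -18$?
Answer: $\frac{7236485}{328902} \approx 22.002$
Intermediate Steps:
$E = -287$ ($E = 21 + 7 \left(-44\right) = 21 - 308 = -287$)
$\left(\frac{1855}{1146} - \frac{684}{E}\right) - -18 = \left(\frac{1855}{1146} - \frac{684}{-287}\right) - -18 = \left(1855 \cdot \frac{1}{1146} - - \frac{684}{287}\right) + 18 = \left(\frac{1855}{1146} + \frac{684}{287}\right) + 18 = \frac{1316249}{328902} + 18 = \frac{7236485}{328902}$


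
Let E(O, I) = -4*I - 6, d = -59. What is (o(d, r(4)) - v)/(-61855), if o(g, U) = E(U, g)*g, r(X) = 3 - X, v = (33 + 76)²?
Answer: 25451/61855 ≈ 0.41146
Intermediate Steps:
v = 11881 (v = 109² = 11881)
E(O, I) = -6 - 4*I
o(g, U) = g*(-6 - 4*g) (o(g, U) = (-6 - 4*g)*g = g*(-6 - 4*g))
(o(d, r(4)) - v)/(-61855) = (-2*(-59)*(3 + 2*(-59)) - 1*11881)/(-61855) = (-2*(-59)*(3 - 118) - 11881)*(-1/61855) = (-2*(-59)*(-115) - 11881)*(-1/61855) = (-13570 - 11881)*(-1/61855) = -25451*(-1/61855) = 25451/61855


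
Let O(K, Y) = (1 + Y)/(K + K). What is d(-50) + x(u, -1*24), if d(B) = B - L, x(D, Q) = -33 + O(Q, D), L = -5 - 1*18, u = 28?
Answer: -2909/48 ≈ -60.604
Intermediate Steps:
L = -23 (L = -5 - 18 = -23)
O(K, Y) = (1 + Y)/(2*K) (O(K, Y) = (1 + Y)/((2*K)) = (1 + Y)*(1/(2*K)) = (1 + Y)/(2*K))
x(D, Q) = -33 + (1 + D)/(2*Q)
d(B) = 23 + B (d(B) = B - 1*(-23) = B + 23 = 23 + B)
d(-50) + x(u, -1*24) = (23 - 50) + (1 + 28 - (-66)*24)/(2*((-1*24))) = -27 + (½)*(1 + 28 - 66*(-24))/(-24) = -27 + (½)*(-1/24)*(1 + 28 + 1584) = -27 + (½)*(-1/24)*1613 = -27 - 1613/48 = -2909/48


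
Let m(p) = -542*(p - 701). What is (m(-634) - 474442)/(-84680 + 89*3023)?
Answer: 249128/184367 ≈ 1.3513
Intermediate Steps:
m(p) = 379942 - 542*p (m(p) = -542*(-701 + p) = 379942 - 542*p)
(m(-634) - 474442)/(-84680 + 89*3023) = ((379942 - 542*(-634)) - 474442)/(-84680 + 89*3023) = ((379942 + 343628) - 474442)/(-84680 + 269047) = (723570 - 474442)/184367 = 249128*(1/184367) = 249128/184367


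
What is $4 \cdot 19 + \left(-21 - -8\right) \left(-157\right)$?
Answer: $2117$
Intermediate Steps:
$4 \cdot 19 + \left(-21 - -8\right) \left(-157\right) = 76 + \left(-21 + 8\right) \left(-157\right) = 76 - -2041 = 76 + 2041 = 2117$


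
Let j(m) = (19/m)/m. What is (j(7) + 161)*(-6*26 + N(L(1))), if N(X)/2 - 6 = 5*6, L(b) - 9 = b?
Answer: -94896/7 ≈ -13557.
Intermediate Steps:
L(b) = 9 + b
j(m) = 19/m**2
N(X) = 72 (N(X) = 12 + 2*(5*6) = 12 + 2*30 = 12 + 60 = 72)
(j(7) + 161)*(-6*26 + N(L(1))) = (19/7**2 + 161)*(-6*26 + 72) = (19*(1/49) + 161)*(-156 + 72) = (19/49 + 161)*(-84) = (7908/49)*(-84) = -94896/7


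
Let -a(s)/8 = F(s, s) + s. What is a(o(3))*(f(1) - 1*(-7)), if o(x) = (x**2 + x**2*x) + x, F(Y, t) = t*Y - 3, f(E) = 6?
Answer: -161928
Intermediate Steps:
F(Y, t) = -3 + Y*t (F(Y, t) = Y*t - 3 = -3 + Y*t)
o(x) = x + x**2 + x**3 (o(x) = (x**2 + x**3) + x = x + x**2 + x**3)
a(s) = 24 - 8*s - 8*s**2 (a(s) = -8*((-3 + s*s) + s) = -8*((-3 + s**2) + s) = -8*(-3 + s + s**2) = 24 - 8*s - 8*s**2)
a(o(3))*(f(1) - 1*(-7)) = (24 - 24*(1 + 3 + 3**2) - 8*9*(1 + 3 + 3**2)**2)*(6 - 1*(-7)) = (24 - 24*(1 + 3 + 9) - 8*9*(1 + 3 + 9)**2)*(6 + 7) = (24 - 24*13 - 8*(3*13)**2)*13 = (24 - 8*39 - 8*39**2)*13 = (24 - 312 - 8*1521)*13 = (24 - 312 - 12168)*13 = -12456*13 = -161928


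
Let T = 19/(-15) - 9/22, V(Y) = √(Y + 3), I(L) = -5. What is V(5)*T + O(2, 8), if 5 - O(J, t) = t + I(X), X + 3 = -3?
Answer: 2 - 553*√2/165 ≈ -2.7398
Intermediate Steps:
X = -6 (X = -3 - 3 = -6)
V(Y) = √(3 + Y)
O(J, t) = 10 - t (O(J, t) = 5 - (t - 5) = 5 - (-5 + t) = 5 + (5 - t) = 10 - t)
T = -553/330 (T = 19*(-1/15) - 9*1/22 = -19/15 - 9/22 = -553/330 ≈ -1.6758)
V(5)*T + O(2, 8) = √(3 + 5)*(-553/330) + (10 - 1*8) = √8*(-553/330) + (10 - 8) = (2*√2)*(-553/330) + 2 = -553*√2/165 + 2 = 2 - 553*√2/165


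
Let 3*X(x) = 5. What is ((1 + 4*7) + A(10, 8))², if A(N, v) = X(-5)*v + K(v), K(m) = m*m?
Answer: 101761/9 ≈ 11307.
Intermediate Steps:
K(m) = m²
X(x) = 5/3 (X(x) = (⅓)*5 = 5/3)
A(N, v) = v² + 5*v/3 (A(N, v) = 5*v/3 + v² = v² + 5*v/3)
((1 + 4*7) + A(10, 8))² = ((1 + 4*7) + (⅓)*8*(5 + 3*8))² = ((1 + 28) + (⅓)*8*(5 + 24))² = (29 + (⅓)*8*29)² = (29 + 232/3)² = (319/3)² = 101761/9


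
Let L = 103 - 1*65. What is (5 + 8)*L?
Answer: 494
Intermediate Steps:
L = 38 (L = 103 - 65 = 38)
(5 + 8)*L = (5 + 8)*38 = 13*38 = 494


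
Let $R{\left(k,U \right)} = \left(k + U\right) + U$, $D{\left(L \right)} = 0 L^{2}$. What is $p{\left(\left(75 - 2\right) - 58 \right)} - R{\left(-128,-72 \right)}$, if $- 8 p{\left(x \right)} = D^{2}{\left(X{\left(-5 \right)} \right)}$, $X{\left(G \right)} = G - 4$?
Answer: $272$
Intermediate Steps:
$X{\left(G \right)} = -4 + G$
$D{\left(L \right)} = 0$
$p{\left(x \right)} = 0$ ($p{\left(x \right)} = - \frac{0^{2}}{8} = \left(- \frac{1}{8}\right) 0 = 0$)
$R{\left(k,U \right)} = k + 2 U$ ($R{\left(k,U \right)} = \left(U + k\right) + U = k + 2 U$)
$p{\left(\left(75 - 2\right) - 58 \right)} - R{\left(-128,-72 \right)} = 0 - \left(-128 + 2 \left(-72\right)\right) = 0 - \left(-128 - 144\right) = 0 - -272 = 0 + 272 = 272$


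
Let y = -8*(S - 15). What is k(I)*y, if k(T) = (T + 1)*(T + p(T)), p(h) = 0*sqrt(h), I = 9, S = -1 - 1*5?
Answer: 15120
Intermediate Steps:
S = -6 (S = -1 - 5 = -6)
p(h) = 0
k(T) = T*(1 + T) (k(T) = (T + 1)*(T + 0) = (1 + T)*T = T*(1 + T))
y = 168 (y = -8*(-6 - 15) = -8*(-21) = 168)
k(I)*y = (9*(1 + 9))*168 = (9*10)*168 = 90*168 = 15120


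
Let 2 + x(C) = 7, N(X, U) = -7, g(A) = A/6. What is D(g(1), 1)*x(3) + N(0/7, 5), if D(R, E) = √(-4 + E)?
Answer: -7 + 5*I*√3 ≈ -7.0 + 8.6602*I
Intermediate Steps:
g(A) = A/6 (g(A) = A*(⅙) = A/6)
x(C) = 5 (x(C) = -2 + 7 = 5)
D(g(1), 1)*x(3) + N(0/7, 5) = √(-4 + 1)*5 - 7 = √(-3)*5 - 7 = (I*√3)*5 - 7 = 5*I*√3 - 7 = -7 + 5*I*√3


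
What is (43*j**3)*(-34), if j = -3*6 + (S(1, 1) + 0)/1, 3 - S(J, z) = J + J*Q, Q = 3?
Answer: 10027858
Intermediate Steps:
S(J, z) = 3 - 4*J (S(J, z) = 3 - (J + J*3) = 3 - (J + 3*J) = 3 - 4*J)
j = -19 (j = -3*6 + ((3 - 4*1) + 0)/1 = -18 + ((3 - 4) + 0)*1 = -18 + (-1 + 0)*1 = -18 - 1*1 = -18 - 1 = -19)
(43*j**3)*(-34) = (43*(-19)**3)*(-34) = (43*(-6859))*(-34) = -294937*(-34) = 10027858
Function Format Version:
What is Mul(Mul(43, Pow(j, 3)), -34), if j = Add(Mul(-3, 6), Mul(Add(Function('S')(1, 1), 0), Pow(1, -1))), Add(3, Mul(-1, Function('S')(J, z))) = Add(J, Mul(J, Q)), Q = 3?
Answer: 10027858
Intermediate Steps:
Function('S')(J, z) = Add(3, Mul(-4, J)) (Function('S')(J, z) = Add(3, Mul(-1, Add(J, Mul(J, 3)))) = Add(3, Mul(-1, Add(J, Mul(3, J)))) = Add(3, Mul(-1, Mul(4, J))) = Add(3, Mul(-4, J)))
j = -19 (j = Add(Mul(-3, 6), Mul(Add(Add(3, Mul(-4, 1)), 0), Pow(1, -1))) = Add(-18, Mul(Add(Add(3, -4), 0), 1)) = Add(-18, Mul(Add(-1, 0), 1)) = Add(-18, Mul(-1, 1)) = Add(-18, -1) = -19)
Mul(Mul(43, Pow(j, 3)), -34) = Mul(Mul(43, Pow(-19, 3)), -34) = Mul(Mul(43, -6859), -34) = Mul(-294937, -34) = 10027858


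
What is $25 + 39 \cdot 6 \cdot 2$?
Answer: $493$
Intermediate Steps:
$25 + 39 \cdot 6 \cdot 2 = 25 + 39 \cdot 12 = 25 + 468 = 493$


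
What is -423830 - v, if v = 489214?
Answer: -913044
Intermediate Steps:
-423830 - v = -423830 - 1*489214 = -423830 - 489214 = -913044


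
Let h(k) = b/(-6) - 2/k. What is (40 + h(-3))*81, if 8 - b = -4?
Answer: 3132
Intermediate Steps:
b = 12 (b = 8 - 1*(-4) = 8 + 4 = 12)
h(k) = -2 - 2/k (h(k) = 12/(-6) - 2/k = 12*(-⅙) - 2/k = -2 - 2/k)
(40 + h(-3))*81 = (40 + (-2 - 2/(-3)))*81 = (40 + (-2 - 2*(-⅓)))*81 = (40 + (-2 + ⅔))*81 = (40 - 4/3)*81 = (116/3)*81 = 3132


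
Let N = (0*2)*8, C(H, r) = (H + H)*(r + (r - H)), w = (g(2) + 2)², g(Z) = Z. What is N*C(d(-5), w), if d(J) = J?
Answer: 0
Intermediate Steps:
w = 16 (w = (2 + 2)² = 4² = 16)
C(H, r) = 2*H*(-H + 2*r) (C(H, r) = (2*H)*(-H + 2*r) = 2*H*(-H + 2*r))
N = 0 (N = 0*8 = 0)
N*C(d(-5), w) = 0*(2*(-5)*(-1*(-5) + 2*16)) = 0*(2*(-5)*(5 + 32)) = 0*(2*(-5)*37) = 0*(-370) = 0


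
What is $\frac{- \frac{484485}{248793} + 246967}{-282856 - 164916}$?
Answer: $- \frac{10240529391}{18567089866} \approx -0.55154$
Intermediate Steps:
$\frac{- \frac{484485}{248793} + 246967}{-282856 - 164916} = \frac{\left(-484485\right) \frac{1}{248793} + 246967}{-447772} = \left(- \frac{161495}{82931} + 246967\right) \left(- \frac{1}{447772}\right) = \frac{20481058782}{82931} \left(- \frac{1}{447772}\right) = - \frac{10240529391}{18567089866}$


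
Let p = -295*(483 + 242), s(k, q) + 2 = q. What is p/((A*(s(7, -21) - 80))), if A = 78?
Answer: 213875/8034 ≈ 26.621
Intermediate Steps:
s(k, q) = -2 + q
p = -213875 (p = -295*725 = -213875)
p/((A*(s(7, -21) - 80))) = -213875*1/(78*((-2 - 21) - 80)) = -213875*1/(78*(-23 - 80)) = -213875/(78*(-103)) = -213875/(-8034) = -213875*(-1/8034) = 213875/8034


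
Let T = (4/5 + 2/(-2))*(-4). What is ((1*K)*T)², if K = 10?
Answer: 64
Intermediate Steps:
T = ⅘ (T = (4*(⅕) + 2*(-½))*(-4) = (⅘ - 1)*(-4) = -⅕*(-4) = ⅘ ≈ 0.80000)
((1*K)*T)² = ((1*10)*(⅘))² = (10*(⅘))² = 8² = 64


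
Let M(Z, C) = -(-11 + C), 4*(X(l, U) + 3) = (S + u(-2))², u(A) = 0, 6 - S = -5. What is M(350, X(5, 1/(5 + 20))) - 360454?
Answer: -1441881/4 ≈ -3.6047e+5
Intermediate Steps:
S = 11 (S = 6 - 1*(-5) = 6 + 5 = 11)
X(l, U) = 109/4 (X(l, U) = -3 + (11 + 0)²/4 = -3 + (¼)*11² = -3 + (¼)*121 = -3 + 121/4 = 109/4)
M(Z, C) = 11 - C
M(350, X(5, 1/(5 + 20))) - 360454 = (11 - 1*109/4) - 360454 = (11 - 109/4) - 360454 = -65/4 - 360454 = -1441881/4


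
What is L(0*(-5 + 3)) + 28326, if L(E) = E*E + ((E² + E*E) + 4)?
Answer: 28330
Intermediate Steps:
L(E) = 4 + 3*E² (L(E) = E² + ((E² + E²) + 4) = E² + (2*E² + 4) = E² + (4 + 2*E²) = 4 + 3*E²)
L(0*(-5 + 3)) + 28326 = (4 + 3*(0*(-5 + 3))²) + 28326 = (4 + 3*(0*(-2))²) + 28326 = (4 + 3*0²) + 28326 = (4 + 3*0) + 28326 = (4 + 0) + 28326 = 4 + 28326 = 28330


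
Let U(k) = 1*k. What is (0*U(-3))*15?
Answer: 0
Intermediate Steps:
U(k) = k
(0*U(-3))*15 = (0*(-3))*15 = 0*15 = 0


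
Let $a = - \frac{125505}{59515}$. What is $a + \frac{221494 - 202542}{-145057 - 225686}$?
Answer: $- \frac{9531605699}{4412953929} \approx -2.1599$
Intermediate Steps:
$a = - \frac{25101}{11903}$ ($a = \left(-125505\right) \frac{1}{59515} = - \frac{25101}{11903} \approx -2.1088$)
$a + \frac{221494 - 202542}{-145057 - 225686} = - \frac{25101}{11903} + \frac{221494 - 202542}{-145057 - 225686} = - \frac{25101}{11903} + \frac{18952}{-370743} = - \frac{25101}{11903} + 18952 \left(- \frac{1}{370743}\right) = - \frac{25101}{11903} - \frac{18952}{370743} = - \frac{9531605699}{4412953929}$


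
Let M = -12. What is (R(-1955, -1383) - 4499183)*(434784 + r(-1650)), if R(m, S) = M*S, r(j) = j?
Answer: -1941560837658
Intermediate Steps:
R(m, S) = -12*S
(R(-1955, -1383) - 4499183)*(434784 + r(-1650)) = (-12*(-1383) - 4499183)*(434784 - 1650) = (16596 - 4499183)*433134 = -4482587*433134 = -1941560837658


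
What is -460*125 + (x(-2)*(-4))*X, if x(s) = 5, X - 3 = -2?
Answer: -57520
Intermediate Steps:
X = 1 (X = 3 - 2 = 1)
-460*125 + (x(-2)*(-4))*X = -460*125 + (5*(-4))*1 = -57500 - 20*1 = -57500 - 20 = -57520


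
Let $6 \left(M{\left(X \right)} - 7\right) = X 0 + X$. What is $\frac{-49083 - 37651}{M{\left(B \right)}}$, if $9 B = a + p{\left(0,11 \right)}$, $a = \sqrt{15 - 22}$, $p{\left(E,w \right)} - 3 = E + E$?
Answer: $- \frac{446116329}{36292} + \frac{1170909 i \sqrt{7}}{36292} \approx -12292.0 + 85.361 i$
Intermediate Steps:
$p{\left(E,w \right)} = 3 + 2 E$ ($p{\left(E,w \right)} = 3 + \left(E + E\right) = 3 + 2 E$)
$a = i \sqrt{7}$ ($a = \sqrt{-7} = i \sqrt{7} \approx 2.6458 i$)
$B = \frac{1}{3} + \frac{i \sqrt{7}}{9}$ ($B = \frac{i \sqrt{7} + \left(3 + 2 \cdot 0\right)}{9} = \frac{i \sqrt{7} + \left(3 + 0\right)}{9} = \frac{i \sqrt{7} + 3}{9} = \frac{3 + i \sqrt{7}}{9} = \frac{1}{3} + \frac{i \sqrt{7}}{9} \approx 0.33333 + 0.29397 i$)
$M{\left(X \right)} = 7 + \frac{X}{6}$ ($M{\left(X \right)} = 7 + \frac{X 0 + X}{6} = 7 + \frac{0 + X}{6} = 7 + \frac{X}{6}$)
$\frac{-49083 - 37651}{M{\left(B \right)}} = \frac{-49083 - 37651}{7 + \frac{\frac{1}{3} + \frac{i \sqrt{7}}{9}}{6}} = - \frac{86734}{7 + \left(\frac{1}{18} + \frac{i \sqrt{7}}{54}\right)} = - \frac{86734}{\frac{127}{18} + \frac{i \sqrt{7}}{54}}$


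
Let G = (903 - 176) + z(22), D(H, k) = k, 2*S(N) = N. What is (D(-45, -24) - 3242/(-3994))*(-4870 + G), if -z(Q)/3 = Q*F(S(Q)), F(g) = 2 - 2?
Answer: 191849901/1997 ≈ 96069.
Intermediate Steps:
S(N) = N/2
F(g) = 0
z(Q) = 0 (z(Q) = -3*Q*0 = -3*0 = 0)
G = 727 (G = (903 - 176) + 0 = 727 + 0 = 727)
(D(-45, -24) - 3242/(-3994))*(-4870 + G) = (-24 - 3242/(-3994))*(-4870 + 727) = (-24 - 3242*(-1/3994))*(-4143) = (-24 + 1621/1997)*(-4143) = -46307/1997*(-4143) = 191849901/1997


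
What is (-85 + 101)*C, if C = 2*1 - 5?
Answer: -48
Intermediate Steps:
C = -3 (C = 2 - 5 = -3)
(-85 + 101)*C = (-85 + 101)*(-3) = 16*(-3) = -48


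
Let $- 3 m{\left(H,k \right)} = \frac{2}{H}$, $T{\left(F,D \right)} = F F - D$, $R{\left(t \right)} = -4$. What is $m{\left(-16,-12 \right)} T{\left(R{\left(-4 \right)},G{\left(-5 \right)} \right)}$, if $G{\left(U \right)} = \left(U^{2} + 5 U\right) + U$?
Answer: $\frac{7}{8} \approx 0.875$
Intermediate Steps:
$G{\left(U \right)} = U^{2} + 6 U$
$T{\left(F,D \right)} = F^{2} - D$
$m{\left(H,k \right)} = - \frac{2}{3 H}$ ($m{\left(H,k \right)} = - \frac{2 \frac{1}{H}}{3} = - \frac{2}{3 H}$)
$m{\left(-16,-12 \right)} T{\left(R{\left(-4 \right)},G{\left(-5 \right)} \right)} = - \frac{2}{3 \left(-16\right)} \left(\left(-4\right)^{2} - - 5 \left(6 - 5\right)\right) = \left(- \frac{2}{3}\right) \left(- \frac{1}{16}\right) \left(16 - \left(-5\right) 1\right) = \frac{16 - -5}{24} = \frac{16 + 5}{24} = \frac{1}{24} \cdot 21 = \frac{7}{8}$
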